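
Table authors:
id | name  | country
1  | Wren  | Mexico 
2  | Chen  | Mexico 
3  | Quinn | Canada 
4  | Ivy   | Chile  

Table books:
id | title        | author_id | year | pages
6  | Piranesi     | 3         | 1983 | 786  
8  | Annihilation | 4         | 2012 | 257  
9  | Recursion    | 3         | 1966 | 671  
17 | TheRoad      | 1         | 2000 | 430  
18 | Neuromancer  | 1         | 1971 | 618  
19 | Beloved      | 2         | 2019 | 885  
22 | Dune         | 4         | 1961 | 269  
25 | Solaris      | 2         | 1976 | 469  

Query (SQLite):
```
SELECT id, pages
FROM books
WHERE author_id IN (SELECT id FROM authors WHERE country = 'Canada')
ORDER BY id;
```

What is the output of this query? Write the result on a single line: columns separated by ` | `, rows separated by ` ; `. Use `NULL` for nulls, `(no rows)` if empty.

6 | 786 ; 9 | 671

Inner query: authors.id where country = 'Canada'.
Outer: keep books rows whose author_id is in that set.
Inner query → {3}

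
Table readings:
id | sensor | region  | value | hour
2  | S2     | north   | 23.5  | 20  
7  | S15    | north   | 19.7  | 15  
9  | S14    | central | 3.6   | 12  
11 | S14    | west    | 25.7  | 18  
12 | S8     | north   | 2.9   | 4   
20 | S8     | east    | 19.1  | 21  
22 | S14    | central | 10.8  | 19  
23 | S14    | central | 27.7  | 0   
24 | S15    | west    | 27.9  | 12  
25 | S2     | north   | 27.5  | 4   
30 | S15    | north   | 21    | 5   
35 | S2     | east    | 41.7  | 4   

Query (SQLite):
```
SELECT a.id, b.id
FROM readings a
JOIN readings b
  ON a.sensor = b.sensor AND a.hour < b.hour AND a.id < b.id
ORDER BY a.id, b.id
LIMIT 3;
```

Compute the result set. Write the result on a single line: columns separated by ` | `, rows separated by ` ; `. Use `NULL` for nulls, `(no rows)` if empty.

9 | 11 ; 9 | 22 ; 11 | 22

Pairs (a,b) with same sensor, a.hour < b.hour, a.id < b.id.
sensor groups: S14:{9,11,22,23} S15:{7,24,30} S2:{2,25,35} S8:{12,20}
Ordered by (a.id, b.id); first 3.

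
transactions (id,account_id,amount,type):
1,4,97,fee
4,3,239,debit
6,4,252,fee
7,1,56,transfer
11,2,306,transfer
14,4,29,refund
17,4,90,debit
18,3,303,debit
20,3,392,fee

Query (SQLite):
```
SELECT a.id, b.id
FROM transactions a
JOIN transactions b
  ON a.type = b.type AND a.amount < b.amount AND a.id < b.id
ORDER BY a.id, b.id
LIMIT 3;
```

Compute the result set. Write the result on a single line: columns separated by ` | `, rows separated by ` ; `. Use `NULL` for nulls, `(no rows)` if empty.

Pairs (a,b) with same type, a.amount < b.amount, a.id < b.id.
type groups: debit:{4,17,18} fee:{1,6,20} refund:{14} transfer:{7,11}
Ordered by (a.id, b.id); first 3.

1 | 6 ; 1 | 20 ; 4 | 18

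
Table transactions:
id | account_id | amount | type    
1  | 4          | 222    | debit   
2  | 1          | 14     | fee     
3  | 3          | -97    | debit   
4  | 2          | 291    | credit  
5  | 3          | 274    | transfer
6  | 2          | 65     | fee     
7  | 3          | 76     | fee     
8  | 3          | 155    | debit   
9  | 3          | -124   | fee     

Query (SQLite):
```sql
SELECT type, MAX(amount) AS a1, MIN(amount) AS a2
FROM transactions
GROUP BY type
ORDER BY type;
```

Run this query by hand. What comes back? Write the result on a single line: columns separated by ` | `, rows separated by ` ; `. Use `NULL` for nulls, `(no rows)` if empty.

Group transactions by type.
Per group compute: MAX(amount), MIN(amount).
  credit: ids {4} → MAX(amount)=291, MIN(amount)=291
  debit: ids {1, 3, 8} → MAX(amount)=222, MIN(amount)=-97
  fee: ids {2, 6, 7, 9} → MAX(amount)=76, MIN(amount)=-124
  transfer: ids {5} → MAX(amount)=274, MIN(amount)=274

credit | 291 | 291 ; debit | 222 | -97 ; fee | 76 | -124 ; transfer | 274 | 274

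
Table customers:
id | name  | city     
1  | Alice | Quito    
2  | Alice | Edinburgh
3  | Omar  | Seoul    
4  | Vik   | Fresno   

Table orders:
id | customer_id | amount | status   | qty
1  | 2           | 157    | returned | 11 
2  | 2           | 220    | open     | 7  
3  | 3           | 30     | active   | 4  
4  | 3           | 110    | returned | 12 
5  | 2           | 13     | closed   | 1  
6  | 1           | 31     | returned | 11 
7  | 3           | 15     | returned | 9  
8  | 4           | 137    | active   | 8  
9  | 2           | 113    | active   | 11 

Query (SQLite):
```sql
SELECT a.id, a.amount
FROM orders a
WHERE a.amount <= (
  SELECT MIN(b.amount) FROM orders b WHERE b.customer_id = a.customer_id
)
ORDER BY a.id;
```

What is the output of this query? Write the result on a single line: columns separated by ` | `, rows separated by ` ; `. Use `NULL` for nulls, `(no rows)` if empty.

5 | 13 ; 6 | 31 ; 7 | 15 ; 8 | 137

For each orders row a, compute MIN(amount) over rows sharing a.customer_id.
Keep row a if a.amount <= that per-group MIN.
  customer_id=1: MIN(amount) = 31
  customer_id=2: MIN(amount) = 13
  customer_id=3: MIN(amount) = 15
  customer_id=4: MIN(amount) = 137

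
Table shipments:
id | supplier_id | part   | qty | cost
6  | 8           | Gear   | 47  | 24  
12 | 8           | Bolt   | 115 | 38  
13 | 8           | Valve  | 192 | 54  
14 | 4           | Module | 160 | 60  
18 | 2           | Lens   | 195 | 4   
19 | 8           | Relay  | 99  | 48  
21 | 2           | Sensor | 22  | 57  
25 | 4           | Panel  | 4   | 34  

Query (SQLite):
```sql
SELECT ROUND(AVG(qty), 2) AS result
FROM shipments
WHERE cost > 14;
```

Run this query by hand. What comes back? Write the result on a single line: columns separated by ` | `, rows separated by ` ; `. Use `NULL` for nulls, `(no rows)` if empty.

91.29

Rows where cost > 14 → qty values: [47, 115, 192, 160, 99, 22, 4].
AVG = 639 / 7 (rounded to 2 dp).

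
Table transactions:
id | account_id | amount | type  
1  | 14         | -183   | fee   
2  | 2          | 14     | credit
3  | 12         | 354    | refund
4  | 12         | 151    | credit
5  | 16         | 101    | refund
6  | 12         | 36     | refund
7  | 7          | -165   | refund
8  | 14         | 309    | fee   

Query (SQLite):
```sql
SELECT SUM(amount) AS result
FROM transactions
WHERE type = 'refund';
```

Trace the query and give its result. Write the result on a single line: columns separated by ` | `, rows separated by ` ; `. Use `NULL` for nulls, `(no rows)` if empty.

326

Rows where type='refund' → amount values: [354, 101, 36, -165].
SUM of non-NULL values = 326.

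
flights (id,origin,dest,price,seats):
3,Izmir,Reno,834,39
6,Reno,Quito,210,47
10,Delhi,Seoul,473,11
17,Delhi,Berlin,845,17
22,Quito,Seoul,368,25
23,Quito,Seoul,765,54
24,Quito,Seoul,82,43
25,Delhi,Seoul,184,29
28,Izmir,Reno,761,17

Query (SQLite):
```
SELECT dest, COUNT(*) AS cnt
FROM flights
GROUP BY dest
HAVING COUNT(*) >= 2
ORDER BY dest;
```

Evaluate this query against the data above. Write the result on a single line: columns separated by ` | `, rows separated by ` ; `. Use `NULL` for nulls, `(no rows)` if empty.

Reno | 2 ; Seoul | 5

Partition flights by dest; compute COUNT(*) within each group.
HAVING: keep groups with count ≥ 2.
  Berlin: ids {17} → COUNT(*)=1
  Quito: ids {6} → COUNT(*)=1
  Reno: ids {3, 28} → COUNT(*)=2
  Seoul: ids {10, 22, 23, 24, 25} → COUNT(*)=5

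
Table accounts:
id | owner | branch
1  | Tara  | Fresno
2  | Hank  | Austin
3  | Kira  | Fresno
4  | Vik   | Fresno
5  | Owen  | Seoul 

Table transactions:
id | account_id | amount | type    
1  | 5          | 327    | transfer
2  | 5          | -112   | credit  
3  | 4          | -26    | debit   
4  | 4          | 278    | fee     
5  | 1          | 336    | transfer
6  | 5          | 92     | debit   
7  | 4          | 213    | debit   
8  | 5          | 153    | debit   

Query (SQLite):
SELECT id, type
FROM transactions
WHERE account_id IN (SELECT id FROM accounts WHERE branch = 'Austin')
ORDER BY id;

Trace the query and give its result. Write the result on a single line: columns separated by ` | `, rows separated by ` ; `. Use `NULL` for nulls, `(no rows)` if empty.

Inner query: accounts.id where branch = 'Austin'.
Outer: keep transactions rows whose account_id is in that set.
Inner query → {2}

(no rows)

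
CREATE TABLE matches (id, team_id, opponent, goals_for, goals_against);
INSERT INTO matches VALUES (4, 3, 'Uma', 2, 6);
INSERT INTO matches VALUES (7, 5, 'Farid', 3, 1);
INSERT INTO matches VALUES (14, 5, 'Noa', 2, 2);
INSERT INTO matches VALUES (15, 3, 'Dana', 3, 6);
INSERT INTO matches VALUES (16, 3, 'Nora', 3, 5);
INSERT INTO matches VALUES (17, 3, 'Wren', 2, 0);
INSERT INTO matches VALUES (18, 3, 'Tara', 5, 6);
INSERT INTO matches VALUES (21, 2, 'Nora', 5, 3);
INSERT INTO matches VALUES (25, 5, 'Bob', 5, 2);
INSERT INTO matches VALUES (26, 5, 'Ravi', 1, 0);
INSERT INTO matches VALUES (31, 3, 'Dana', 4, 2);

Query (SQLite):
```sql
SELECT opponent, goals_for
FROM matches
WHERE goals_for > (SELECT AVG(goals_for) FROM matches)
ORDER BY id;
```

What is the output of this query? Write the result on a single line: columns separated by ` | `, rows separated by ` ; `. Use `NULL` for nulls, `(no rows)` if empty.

Tara | 5 ; Nora | 5 ; Bob | 5 ; Dana | 4

Scalar subquery: AVG(goals_for) over all matches rows = 3.181818 (≈; comparison uses full precision).
Keep rows where goals_for > that value.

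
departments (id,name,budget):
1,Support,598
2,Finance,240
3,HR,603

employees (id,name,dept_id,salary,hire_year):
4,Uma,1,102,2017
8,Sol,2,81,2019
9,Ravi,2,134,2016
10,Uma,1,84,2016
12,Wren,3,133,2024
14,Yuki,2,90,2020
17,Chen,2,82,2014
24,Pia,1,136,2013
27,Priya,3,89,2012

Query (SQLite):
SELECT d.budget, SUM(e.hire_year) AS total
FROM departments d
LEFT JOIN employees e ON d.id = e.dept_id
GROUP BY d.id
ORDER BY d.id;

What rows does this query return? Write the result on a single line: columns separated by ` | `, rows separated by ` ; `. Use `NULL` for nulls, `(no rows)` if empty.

LEFT JOIN keeps every departments row; unmatched ones get NULL for employees columns.
Group by departments.id and compute SUM(e.hire_year). SUM over an all-NULL group is NULL.
  1: ids {4, 10, 24} → SUM(e.hire_year)=6046
  2: ids {8, 9, 14, 17} → SUM(e.hire_year)=8069
  3: ids {12, 27} → SUM(e.hire_year)=4036

598 | 6046 ; 240 | 8069 ; 603 | 4036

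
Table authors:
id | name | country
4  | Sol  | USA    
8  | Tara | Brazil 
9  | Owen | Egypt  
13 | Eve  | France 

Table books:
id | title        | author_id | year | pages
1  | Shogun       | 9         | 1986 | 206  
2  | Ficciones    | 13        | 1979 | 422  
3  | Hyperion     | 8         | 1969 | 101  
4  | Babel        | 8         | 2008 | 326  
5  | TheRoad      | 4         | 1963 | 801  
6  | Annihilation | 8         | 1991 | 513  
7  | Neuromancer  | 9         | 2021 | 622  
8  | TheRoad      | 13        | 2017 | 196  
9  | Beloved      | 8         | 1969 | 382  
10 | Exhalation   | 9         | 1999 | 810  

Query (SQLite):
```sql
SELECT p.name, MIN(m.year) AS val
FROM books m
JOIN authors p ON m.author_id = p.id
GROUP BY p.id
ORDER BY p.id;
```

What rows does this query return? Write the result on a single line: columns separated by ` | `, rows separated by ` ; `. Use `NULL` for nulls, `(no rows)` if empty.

Join each books row to its authors via author_id.
Group joined rows by authors.id; compute MIN(m.year) per group.
  4: ids {5} → MIN(m.year)=1963
  8: ids {3, 4, 6, 9} → MIN(m.year)=1969
  9: ids {1, 7, 10} → MIN(m.year)=1986
  13: ids {2, 8} → MIN(m.year)=1979

Sol | 1963 ; Tara | 1969 ; Owen | 1986 ; Eve | 1979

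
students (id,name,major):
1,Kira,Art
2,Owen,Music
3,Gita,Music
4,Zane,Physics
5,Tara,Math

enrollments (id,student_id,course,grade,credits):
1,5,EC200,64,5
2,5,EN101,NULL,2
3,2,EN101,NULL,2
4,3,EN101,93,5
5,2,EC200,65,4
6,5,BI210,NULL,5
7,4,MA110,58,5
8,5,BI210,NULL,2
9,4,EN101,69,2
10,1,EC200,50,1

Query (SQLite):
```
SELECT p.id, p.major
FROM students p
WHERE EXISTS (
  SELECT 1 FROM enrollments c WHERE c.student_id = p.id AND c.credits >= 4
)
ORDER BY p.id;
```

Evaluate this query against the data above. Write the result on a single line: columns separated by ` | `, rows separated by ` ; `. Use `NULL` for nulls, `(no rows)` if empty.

For each students row, check whether any enrollments with matching student_id has credits >= 4.
Keep rows where that is true.

2 | Music ; 3 | Music ; 4 | Physics ; 5 | Math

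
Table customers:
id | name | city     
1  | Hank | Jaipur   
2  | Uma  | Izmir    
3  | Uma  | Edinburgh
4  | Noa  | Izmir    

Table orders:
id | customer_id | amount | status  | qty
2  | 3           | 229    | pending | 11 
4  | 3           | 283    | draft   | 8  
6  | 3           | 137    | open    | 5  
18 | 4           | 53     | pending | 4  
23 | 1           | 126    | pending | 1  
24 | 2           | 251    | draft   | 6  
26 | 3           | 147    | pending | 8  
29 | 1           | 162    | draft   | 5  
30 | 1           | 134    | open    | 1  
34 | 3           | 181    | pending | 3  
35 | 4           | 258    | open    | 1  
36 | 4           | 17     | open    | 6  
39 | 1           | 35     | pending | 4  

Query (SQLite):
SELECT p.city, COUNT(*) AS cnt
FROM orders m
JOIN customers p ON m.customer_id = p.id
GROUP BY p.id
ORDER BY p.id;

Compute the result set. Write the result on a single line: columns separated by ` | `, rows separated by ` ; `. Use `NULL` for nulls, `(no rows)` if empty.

Jaipur | 4 ; Izmir | 1 ; Edinburgh | 5 ; Izmir | 3

Join each orders row to its customers via customer_id.
Group joined rows by customers.id; compute COUNT(*) per group.
  1: ids {23, 29, 30, 39} → COUNT(*)=4
  2: ids {24} → COUNT(*)=1
  3: ids {2, 4, 6, 26, 34} → COUNT(*)=5
  4: ids {18, 35, 36} → COUNT(*)=3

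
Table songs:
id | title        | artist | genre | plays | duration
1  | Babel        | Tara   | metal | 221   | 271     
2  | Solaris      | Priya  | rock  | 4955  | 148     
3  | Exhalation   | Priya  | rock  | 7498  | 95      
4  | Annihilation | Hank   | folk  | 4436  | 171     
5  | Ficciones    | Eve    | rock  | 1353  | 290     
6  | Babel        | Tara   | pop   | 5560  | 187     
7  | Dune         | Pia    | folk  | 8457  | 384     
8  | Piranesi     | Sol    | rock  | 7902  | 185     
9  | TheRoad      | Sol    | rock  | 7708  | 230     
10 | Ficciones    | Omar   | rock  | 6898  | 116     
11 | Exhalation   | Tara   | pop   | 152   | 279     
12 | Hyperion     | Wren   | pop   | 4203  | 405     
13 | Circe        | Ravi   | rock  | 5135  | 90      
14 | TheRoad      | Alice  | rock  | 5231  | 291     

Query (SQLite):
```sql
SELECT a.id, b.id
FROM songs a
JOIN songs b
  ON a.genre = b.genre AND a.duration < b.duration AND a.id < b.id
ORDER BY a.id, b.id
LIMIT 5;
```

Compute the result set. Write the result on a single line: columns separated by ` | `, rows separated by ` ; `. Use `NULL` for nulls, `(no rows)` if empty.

Pairs (a,b) with same genre, a.duration < b.duration, a.id < b.id.
genre groups: folk:{4,7} metal:{1} pop:{6,11,12} rock:{2,3,5,8,9,10,13,14}
Ordered by (a.id, b.id); first 5.

2 | 5 ; 2 | 8 ; 2 | 9 ; 2 | 14 ; 3 | 5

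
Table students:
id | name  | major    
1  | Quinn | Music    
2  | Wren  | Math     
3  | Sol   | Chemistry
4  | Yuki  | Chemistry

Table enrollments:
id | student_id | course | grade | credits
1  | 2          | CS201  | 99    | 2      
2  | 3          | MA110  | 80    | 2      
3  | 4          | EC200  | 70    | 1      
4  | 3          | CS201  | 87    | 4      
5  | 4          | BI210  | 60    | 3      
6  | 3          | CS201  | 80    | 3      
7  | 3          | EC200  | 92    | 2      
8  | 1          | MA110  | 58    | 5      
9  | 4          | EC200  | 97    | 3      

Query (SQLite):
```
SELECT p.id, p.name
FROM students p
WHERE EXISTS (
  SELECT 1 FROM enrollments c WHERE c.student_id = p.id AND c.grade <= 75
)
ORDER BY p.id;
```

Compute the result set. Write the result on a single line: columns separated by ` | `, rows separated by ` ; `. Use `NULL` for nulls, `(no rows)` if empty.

1 | Quinn ; 4 | Yuki

For each students row, check whether any enrollments with matching student_id has grade <= 75.
Keep rows where that is true.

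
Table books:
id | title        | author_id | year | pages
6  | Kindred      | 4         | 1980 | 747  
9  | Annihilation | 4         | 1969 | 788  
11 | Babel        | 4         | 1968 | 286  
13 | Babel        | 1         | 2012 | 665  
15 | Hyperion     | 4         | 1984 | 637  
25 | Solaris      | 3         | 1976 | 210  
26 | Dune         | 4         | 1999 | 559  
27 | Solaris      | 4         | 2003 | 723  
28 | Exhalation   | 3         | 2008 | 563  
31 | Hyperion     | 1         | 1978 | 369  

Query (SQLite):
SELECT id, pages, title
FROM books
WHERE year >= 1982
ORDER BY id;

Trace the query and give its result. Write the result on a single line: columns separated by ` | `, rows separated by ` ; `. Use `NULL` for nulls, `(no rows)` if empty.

year >= 1982: ids {13, 15, 26, 27, 28}

13 | 665 | Babel ; 15 | 637 | Hyperion ; 26 | 559 | Dune ; 27 | 723 | Solaris ; 28 | 563 | Exhalation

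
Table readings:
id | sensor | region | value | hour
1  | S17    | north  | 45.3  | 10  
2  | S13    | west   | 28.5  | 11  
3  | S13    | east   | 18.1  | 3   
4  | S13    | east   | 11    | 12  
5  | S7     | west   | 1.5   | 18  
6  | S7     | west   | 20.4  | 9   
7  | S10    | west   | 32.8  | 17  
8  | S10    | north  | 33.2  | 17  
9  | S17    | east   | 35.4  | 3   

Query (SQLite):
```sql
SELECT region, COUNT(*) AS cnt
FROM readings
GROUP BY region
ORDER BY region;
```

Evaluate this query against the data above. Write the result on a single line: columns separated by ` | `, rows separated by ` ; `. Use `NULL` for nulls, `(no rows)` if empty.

Partition readings by region; compute COUNT(*) within each group.
  east: ids {3, 4, 9} → COUNT(*)=3
  north: ids {1, 8} → COUNT(*)=2
  west: ids {2, 5, 6, 7} → COUNT(*)=4

east | 3 ; north | 2 ; west | 4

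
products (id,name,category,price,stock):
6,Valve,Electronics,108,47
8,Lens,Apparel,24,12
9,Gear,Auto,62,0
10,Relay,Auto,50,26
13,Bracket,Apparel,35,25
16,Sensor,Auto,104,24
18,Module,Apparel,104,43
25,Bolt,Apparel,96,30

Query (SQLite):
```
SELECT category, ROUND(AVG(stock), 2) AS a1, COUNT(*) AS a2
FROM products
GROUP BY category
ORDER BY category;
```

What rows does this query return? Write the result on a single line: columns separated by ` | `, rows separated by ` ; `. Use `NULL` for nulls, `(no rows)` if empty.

Apparel | 27.5 | 4 ; Auto | 16.67 | 3 ; Electronics | 47 | 1

Group products by category.
Per group compute: ROUND(AVG(stock), 2), COUNT(*).
  Apparel: ids {8, 13, 18, 25} → ROUND(AVG(stock), 2)=27.5, COUNT(*)=4
  Auto: ids {9, 10, 16} → ROUND(AVG(stock), 2)=16.67, COUNT(*)=3
  Electronics: ids {6} → ROUND(AVG(stock), 2)=47, COUNT(*)=1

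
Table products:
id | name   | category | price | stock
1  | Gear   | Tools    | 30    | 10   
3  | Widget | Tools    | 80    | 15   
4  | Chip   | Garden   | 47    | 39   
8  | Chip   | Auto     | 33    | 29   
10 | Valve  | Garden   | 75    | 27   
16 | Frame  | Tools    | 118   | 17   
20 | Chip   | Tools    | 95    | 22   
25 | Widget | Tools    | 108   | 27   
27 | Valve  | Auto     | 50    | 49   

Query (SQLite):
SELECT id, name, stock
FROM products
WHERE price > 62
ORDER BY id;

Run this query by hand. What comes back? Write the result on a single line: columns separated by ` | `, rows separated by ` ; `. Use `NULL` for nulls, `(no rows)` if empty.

3 | Widget | 15 ; 10 | Valve | 27 ; 16 | Frame | 17 ; 20 | Chip | 22 ; 25 | Widget | 27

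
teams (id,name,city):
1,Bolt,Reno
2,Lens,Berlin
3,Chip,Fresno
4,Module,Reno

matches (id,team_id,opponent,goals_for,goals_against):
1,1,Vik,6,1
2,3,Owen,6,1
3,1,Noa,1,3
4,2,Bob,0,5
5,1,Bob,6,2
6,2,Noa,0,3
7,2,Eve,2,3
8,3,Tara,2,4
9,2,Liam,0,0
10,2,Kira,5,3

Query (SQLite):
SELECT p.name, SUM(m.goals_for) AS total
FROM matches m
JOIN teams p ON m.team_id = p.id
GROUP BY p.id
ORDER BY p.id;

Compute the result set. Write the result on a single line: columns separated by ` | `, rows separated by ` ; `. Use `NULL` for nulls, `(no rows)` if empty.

Bolt | 13 ; Lens | 7 ; Chip | 8

Join each matches row to its teams via team_id.
Group joined rows by teams.id; compute SUM(m.goals_for) per group.
  1: ids {1, 3, 5} → SUM(m.goals_for)=13
  2: ids {4, 6, 7, 9, 10} → SUM(m.goals_for)=7
  3: ids {2, 8} → SUM(m.goals_for)=8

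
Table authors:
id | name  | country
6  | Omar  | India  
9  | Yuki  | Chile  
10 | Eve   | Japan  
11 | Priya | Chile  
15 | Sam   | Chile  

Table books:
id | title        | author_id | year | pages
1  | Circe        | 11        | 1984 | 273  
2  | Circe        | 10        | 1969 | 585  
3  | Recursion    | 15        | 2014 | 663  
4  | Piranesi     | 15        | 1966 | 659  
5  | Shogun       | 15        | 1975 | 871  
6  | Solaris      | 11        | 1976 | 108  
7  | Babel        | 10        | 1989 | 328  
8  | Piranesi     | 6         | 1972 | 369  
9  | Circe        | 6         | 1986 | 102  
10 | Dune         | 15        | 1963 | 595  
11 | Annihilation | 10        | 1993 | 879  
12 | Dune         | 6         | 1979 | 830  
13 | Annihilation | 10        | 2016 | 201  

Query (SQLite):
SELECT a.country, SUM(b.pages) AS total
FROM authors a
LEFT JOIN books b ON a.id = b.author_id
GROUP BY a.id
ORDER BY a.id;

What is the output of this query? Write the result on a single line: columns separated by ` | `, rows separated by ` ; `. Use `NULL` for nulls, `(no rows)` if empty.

India | 1301 ; Chile | NULL ; Japan | 1993 ; Chile | 381 ; Chile | 2788

LEFT JOIN keeps every authors row; unmatched ones get NULL for books columns.
Group by authors.id and compute SUM(b.pages). SUM over an all-NULL group is NULL.
  6: ids {8, 9, 12} → SUM(b.pages)=1301
  9: ids {—} → SUM(b.pages)=NULL
  10: ids {2, 7, 11, 13} → SUM(b.pages)=1993
  11: ids {1, 6} → SUM(b.pages)=381
  15: ids {3, 4, 5, 10} → SUM(b.pages)=2788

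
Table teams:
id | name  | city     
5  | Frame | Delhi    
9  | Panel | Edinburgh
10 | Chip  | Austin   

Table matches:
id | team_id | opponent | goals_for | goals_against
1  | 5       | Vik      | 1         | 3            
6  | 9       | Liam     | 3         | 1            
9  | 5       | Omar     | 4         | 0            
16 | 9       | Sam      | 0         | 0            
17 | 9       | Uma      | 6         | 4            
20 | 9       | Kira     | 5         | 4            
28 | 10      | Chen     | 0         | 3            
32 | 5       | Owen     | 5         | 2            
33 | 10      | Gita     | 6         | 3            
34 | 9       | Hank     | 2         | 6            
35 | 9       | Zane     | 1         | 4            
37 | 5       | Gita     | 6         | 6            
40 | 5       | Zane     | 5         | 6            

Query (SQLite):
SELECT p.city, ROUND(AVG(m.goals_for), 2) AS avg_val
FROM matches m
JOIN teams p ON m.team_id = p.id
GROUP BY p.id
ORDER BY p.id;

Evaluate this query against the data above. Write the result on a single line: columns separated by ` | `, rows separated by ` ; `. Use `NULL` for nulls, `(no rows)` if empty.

Delhi | 4.2 ; Edinburgh | 2.83 ; Austin | 3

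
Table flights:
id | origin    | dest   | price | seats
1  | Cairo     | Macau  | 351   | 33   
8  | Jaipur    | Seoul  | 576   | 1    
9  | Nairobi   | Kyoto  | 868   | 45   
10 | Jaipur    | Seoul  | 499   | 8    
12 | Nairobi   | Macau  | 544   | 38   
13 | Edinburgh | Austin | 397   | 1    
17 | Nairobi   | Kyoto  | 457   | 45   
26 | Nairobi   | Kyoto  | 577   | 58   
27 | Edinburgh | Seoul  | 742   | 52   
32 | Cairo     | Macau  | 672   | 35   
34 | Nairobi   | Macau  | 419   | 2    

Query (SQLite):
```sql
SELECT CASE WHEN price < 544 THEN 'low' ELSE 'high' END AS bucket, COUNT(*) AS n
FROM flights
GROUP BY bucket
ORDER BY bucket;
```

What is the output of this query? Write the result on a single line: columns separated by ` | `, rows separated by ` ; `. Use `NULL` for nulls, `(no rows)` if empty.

Bucket rows by price < 544 → 'low' else 'high'; count each bucket.

high | 6 ; low | 5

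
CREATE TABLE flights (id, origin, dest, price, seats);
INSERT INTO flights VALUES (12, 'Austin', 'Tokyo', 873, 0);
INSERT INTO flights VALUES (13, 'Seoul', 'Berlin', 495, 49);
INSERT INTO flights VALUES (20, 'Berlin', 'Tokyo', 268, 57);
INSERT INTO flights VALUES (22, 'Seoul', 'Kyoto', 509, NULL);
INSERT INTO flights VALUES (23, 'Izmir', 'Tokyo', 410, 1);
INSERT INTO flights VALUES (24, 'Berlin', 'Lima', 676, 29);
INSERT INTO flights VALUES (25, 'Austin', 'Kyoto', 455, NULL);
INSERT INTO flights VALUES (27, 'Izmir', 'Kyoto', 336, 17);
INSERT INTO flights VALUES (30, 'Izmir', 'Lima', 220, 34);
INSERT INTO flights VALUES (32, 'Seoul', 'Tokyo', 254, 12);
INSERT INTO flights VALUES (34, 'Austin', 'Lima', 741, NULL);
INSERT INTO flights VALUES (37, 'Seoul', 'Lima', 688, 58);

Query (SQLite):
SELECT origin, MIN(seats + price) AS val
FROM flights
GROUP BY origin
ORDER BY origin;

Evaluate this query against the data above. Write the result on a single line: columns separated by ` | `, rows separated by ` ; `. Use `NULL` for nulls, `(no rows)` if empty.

For each row compute seats + price.
Group by origin; take MIN of the expression per group.
  Austin: ids {12, 25, 34} → MIN(seats + price)=873
  Berlin: ids {20, 24} → MIN(seats + price)=325
  Izmir: ids {23, 27, 30} → MIN(seats + price)=254
  Seoul: ids {13, 22, 32, 37} → MIN(seats + price)=266

Austin | 873 ; Berlin | 325 ; Izmir | 254 ; Seoul | 266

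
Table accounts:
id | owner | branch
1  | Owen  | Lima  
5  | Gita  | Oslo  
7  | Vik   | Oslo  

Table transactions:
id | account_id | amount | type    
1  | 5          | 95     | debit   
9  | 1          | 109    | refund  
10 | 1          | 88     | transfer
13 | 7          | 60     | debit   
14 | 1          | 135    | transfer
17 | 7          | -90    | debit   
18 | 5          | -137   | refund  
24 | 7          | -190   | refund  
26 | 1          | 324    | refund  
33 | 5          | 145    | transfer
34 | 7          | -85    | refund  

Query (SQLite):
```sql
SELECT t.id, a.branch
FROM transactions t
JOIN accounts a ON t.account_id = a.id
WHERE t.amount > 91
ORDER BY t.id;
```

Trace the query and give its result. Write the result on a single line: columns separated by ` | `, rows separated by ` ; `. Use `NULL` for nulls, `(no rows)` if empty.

1 | Oslo ; 9 | Lima ; 14 | Lima ; 26 | Lima ; 33 | Oslo

Each transactions row matches the accounts row where account_id = accounts.id.
Then keep rows with t.amount > 91.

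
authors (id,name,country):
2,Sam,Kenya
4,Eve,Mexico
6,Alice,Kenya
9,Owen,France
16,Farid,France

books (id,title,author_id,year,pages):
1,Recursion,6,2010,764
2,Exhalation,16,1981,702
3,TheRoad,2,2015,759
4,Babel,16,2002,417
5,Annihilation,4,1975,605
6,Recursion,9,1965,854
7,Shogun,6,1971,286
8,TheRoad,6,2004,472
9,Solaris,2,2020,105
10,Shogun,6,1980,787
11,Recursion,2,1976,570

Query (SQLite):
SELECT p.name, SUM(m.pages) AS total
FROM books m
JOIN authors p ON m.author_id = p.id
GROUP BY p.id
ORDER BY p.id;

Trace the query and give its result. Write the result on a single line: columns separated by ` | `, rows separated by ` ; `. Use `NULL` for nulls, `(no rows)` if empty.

Join each books row to its authors via author_id.
Group joined rows by authors.id; compute SUM(m.pages) per group.
  2: ids {3, 9, 11} → SUM(m.pages)=1434
  4: ids {5} → SUM(m.pages)=605
  6: ids {1, 7, 8, 10} → SUM(m.pages)=2309
  9: ids {6} → SUM(m.pages)=854
  16: ids {2, 4} → SUM(m.pages)=1119

Sam | 1434 ; Eve | 605 ; Alice | 2309 ; Owen | 854 ; Farid | 1119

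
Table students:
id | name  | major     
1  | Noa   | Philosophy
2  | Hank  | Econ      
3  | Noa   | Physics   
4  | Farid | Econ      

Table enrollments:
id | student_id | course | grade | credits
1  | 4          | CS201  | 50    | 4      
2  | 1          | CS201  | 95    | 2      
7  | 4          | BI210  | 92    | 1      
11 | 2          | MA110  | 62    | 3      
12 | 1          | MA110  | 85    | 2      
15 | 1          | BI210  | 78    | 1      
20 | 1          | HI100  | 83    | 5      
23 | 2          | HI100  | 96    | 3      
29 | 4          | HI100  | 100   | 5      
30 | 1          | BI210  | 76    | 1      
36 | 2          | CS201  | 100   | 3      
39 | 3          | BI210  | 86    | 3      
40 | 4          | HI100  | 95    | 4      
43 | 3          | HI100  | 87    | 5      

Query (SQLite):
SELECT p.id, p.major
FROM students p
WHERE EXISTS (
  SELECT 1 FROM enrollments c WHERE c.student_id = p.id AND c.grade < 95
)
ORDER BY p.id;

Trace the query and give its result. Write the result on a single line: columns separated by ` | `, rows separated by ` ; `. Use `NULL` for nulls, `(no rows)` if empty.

1 | Philosophy ; 2 | Econ ; 3 | Physics ; 4 | Econ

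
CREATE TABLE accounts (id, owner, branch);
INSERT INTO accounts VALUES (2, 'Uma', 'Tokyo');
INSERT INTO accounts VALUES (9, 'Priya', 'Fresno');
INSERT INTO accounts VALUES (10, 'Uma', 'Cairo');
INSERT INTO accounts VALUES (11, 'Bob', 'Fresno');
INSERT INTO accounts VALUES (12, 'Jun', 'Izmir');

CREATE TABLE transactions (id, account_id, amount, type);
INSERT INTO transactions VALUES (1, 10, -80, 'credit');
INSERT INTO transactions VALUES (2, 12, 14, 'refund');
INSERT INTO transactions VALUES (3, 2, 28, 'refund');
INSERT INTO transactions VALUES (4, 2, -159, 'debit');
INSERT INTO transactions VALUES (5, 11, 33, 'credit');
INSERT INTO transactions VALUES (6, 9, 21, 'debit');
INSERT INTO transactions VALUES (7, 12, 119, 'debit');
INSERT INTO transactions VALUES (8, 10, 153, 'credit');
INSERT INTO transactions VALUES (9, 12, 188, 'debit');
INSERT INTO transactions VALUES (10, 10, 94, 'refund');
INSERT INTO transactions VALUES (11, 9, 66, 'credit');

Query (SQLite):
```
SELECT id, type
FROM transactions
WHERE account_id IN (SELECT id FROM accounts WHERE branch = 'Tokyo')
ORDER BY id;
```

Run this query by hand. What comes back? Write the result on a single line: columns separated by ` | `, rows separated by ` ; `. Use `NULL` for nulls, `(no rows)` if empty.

Inner query: accounts.id where branch = 'Tokyo'.
Outer: keep transactions rows whose account_id is in that set.
Inner query → {2}

3 | refund ; 4 | debit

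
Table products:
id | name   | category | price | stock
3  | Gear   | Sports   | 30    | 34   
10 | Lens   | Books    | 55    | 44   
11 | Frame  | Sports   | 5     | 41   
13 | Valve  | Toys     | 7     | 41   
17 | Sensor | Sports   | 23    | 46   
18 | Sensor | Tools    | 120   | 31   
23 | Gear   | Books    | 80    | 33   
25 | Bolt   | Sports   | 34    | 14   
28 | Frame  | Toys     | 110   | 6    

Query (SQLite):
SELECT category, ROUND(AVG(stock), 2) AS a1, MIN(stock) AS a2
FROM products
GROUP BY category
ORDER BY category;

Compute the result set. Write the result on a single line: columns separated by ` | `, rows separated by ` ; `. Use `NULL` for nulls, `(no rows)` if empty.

Group products by category.
Per group compute: ROUND(AVG(stock), 2), MIN(stock).
  Books: ids {10, 23} → ROUND(AVG(stock), 2)=38.5, MIN(stock)=33
  Sports: ids {3, 11, 17, 25} → ROUND(AVG(stock), 2)=33.75, MIN(stock)=14
  Tools: ids {18} → ROUND(AVG(stock), 2)=31, MIN(stock)=31
  Toys: ids {13, 28} → ROUND(AVG(stock), 2)=23.5, MIN(stock)=6

Books | 38.5 | 33 ; Sports | 33.75 | 14 ; Tools | 31 | 31 ; Toys | 23.5 | 6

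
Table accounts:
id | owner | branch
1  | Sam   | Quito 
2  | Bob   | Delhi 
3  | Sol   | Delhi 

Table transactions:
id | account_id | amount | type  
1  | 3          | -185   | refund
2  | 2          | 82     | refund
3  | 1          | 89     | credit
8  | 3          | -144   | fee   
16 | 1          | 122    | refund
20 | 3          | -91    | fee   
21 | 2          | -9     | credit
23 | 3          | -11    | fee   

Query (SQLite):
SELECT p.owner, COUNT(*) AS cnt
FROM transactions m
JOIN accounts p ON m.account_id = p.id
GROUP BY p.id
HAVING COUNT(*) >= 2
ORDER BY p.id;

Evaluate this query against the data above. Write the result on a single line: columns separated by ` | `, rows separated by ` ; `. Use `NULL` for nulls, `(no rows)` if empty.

Sam | 2 ; Bob | 2 ; Sol | 4

Join each transactions row to its accounts via account_id.
Group joined rows by accounts.id; compute COUNT(*) per group.
HAVING: keep groups with count ≥ 2.
  1: ids {3, 16} → COUNT(*)=2
  2: ids {2, 21} → COUNT(*)=2
  3: ids {1, 8, 20, 23} → COUNT(*)=4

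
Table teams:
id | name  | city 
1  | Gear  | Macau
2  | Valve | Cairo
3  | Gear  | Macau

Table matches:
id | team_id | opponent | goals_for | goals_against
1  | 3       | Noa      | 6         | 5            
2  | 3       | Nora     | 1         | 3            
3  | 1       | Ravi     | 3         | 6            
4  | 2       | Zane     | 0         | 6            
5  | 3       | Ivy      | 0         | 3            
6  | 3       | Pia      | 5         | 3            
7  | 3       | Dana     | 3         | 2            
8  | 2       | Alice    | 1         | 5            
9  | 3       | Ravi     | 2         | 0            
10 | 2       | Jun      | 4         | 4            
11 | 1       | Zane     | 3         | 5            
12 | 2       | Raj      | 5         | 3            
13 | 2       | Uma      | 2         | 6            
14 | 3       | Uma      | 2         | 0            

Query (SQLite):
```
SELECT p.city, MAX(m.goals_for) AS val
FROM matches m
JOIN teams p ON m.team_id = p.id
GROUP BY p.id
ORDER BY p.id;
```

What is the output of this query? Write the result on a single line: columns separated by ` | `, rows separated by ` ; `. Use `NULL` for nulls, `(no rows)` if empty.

Macau | 3 ; Cairo | 5 ; Macau | 6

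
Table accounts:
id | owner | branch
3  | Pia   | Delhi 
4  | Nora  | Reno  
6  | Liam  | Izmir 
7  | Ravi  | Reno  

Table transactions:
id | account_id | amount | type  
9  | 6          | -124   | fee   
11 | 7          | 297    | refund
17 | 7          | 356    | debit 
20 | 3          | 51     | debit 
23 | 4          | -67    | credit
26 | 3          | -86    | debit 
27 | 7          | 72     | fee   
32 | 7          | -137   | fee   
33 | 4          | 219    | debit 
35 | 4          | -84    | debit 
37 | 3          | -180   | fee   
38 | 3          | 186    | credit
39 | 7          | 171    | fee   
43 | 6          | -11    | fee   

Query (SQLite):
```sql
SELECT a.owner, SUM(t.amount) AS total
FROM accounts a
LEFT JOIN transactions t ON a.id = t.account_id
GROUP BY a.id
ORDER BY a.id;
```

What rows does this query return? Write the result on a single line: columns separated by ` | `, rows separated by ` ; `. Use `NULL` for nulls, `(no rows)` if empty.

Pia | -29 ; Nora | 68 ; Liam | -135 ; Ravi | 759

LEFT JOIN keeps every accounts row; unmatched ones get NULL for transactions columns.
Group by accounts.id and compute SUM(t.amount). SUM over an all-NULL group is NULL.
  3: ids {20, 26, 37, 38} → SUM(t.amount)=-29
  4: ids {23, 33, 35} → SUM(t.amount)=68
  6: ids {9, 43} → SUM(t.amount)=-135
  7: ids {11, 17, 27, 32, 39} → SUM(t.amount)=759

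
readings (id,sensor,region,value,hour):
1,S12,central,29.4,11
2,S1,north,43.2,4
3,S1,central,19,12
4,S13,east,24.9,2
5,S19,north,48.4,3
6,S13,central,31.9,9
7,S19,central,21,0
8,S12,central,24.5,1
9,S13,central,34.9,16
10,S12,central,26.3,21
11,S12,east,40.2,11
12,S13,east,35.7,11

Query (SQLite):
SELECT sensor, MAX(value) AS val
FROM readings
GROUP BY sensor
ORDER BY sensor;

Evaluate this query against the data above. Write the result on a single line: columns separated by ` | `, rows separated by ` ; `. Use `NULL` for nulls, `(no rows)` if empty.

S1 | 43.2 ; S12 | 40.2 ; S13 | 35.7 ; S19 | 48.4

Partition readings by sensor; compute MAX(value) within each group.
  S1: ids {2, 3} → MAX(value)=43.2
  S12: ids {1, 8, 10, 11} → MAX(value)=40.2
  S13: ids {4, 6, 9, 12} → MAX(value)=35.7
  S19: ids {5, 7} → MAX(value)=48.4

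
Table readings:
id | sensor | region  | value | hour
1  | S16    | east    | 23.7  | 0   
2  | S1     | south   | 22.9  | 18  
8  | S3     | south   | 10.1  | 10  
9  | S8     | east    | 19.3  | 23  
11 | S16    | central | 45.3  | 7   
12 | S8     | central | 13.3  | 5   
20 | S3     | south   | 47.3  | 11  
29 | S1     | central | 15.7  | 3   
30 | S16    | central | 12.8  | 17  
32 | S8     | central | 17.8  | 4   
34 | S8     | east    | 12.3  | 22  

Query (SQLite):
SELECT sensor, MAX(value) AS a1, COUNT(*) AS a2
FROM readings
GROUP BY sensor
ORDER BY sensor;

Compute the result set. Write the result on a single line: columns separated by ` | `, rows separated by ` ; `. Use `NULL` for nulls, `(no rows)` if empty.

S1 | 22.9 | 2 ; S16 | 45.3 | 3 ; S3 | 47.3 | 2 ; S8 | 19.3 | 4

Group readings by sensor.
Per group compute: MAX(value), COUNT(*).
  S1: ids {2, 29} → MAX(value)=22.9, COUNT(*)=2
  S16: ids {1, 11, 30} → MAX(value)=45.3, COUNT(*)=3
  S3: ids {8, 20} → MAX(value)=47.3, COUNT(*)=2
  S8: ids {9, 12, 32, 34} → MAX(value)=19.3, COUNT(*)=4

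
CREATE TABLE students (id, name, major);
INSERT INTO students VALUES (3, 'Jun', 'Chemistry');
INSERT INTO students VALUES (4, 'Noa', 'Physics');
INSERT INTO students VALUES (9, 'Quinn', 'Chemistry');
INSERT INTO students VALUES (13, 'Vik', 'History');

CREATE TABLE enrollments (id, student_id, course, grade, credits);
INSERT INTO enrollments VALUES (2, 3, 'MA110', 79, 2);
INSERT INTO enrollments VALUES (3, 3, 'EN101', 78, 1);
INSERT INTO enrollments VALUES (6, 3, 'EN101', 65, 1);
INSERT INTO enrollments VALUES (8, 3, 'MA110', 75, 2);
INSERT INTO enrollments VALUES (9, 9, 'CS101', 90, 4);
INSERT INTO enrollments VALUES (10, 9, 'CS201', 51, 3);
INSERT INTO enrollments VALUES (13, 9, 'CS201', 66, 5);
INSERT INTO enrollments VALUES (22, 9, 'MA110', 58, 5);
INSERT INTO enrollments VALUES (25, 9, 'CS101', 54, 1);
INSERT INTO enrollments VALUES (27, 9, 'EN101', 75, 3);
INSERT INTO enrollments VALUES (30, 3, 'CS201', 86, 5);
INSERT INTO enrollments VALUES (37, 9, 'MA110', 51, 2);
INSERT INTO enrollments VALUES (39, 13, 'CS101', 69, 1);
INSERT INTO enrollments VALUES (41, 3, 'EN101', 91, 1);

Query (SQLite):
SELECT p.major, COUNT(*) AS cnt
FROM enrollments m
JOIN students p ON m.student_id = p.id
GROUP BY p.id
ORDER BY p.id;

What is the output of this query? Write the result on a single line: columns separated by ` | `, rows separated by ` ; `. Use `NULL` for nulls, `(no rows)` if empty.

Join each enrollments row to its students via student_id.
Group joined rows by students.id; compute COUNT(*) per group.
  3: ids {2, 3, 6, 8, 30, 41} → COUNT(*)=6
  9: ids {9, 10, 13, 22, 25, 27, 37} → COUNT(*)=7
  13: ids {39} → COUNT(*)=1

Chemistry | 6 ; Chemistry | 7 ; History | 1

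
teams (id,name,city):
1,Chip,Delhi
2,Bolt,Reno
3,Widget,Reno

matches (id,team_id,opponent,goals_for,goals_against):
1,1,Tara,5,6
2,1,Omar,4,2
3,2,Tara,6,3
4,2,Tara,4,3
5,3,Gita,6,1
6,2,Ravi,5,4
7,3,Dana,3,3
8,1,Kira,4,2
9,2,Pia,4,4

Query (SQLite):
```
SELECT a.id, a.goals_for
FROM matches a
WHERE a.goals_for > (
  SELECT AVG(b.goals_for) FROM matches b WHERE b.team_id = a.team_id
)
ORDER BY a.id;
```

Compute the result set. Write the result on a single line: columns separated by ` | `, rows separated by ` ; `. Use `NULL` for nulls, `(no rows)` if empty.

1 | 5 ; 3 | 6 ; 5 | 6 ; 6 | 5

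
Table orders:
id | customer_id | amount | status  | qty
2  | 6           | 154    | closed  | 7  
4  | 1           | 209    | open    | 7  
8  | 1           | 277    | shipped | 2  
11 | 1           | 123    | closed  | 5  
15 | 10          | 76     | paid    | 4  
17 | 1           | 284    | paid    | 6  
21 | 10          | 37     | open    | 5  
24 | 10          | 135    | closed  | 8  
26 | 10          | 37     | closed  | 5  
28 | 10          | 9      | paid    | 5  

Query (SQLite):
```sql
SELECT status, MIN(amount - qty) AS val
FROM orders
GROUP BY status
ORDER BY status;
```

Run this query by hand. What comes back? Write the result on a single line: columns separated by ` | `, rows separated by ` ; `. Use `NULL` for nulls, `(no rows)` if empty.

For each row compute amount - qty.
Group by status; take MIN of the expression per group.
  closed: ids {2, 11, 24, 26} → MIN(amount - qty)=32
  open: ids {4, 21} → MIN(amount - qty)=32
  paid: ids {15, 17, 28} → MIN(amount - qty)=4
  shipped: ids {8} → MIN(amount - qty)=275

closed | 32 ; open | 32 ; paid | 4 ; shipped | 275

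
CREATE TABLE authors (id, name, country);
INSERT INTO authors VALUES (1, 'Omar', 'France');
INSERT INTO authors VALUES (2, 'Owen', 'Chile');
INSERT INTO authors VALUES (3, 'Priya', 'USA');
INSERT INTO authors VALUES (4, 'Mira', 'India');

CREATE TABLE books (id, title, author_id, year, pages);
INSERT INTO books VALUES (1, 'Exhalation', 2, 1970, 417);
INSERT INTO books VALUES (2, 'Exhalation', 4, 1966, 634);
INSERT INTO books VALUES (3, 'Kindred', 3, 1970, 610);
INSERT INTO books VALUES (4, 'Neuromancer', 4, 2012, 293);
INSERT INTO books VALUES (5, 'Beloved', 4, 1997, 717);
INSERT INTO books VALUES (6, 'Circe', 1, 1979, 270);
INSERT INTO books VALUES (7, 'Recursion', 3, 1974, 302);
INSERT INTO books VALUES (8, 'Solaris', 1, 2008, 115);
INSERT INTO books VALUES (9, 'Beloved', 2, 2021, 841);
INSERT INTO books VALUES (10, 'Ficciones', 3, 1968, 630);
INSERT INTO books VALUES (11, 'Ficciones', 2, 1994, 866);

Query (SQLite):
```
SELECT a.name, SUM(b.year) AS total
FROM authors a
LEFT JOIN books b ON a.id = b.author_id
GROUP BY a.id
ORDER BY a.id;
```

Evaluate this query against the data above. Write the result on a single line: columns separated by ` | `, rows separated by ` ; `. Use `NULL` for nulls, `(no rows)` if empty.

LEFT JOIN keeps every authors row; unmatched ones get NULL for books columns.
Group by authors.id and compute SUM(b.year). SUM over an all-NULL group is NULL.
  1: ids {6, 8} → SUM(b.year)=3987
  2: ids {1, 9, 11} → SUM(b.year)=5985
  3: ids {3, 7, 10} → SUM(b.year)=5912
  4: ids {2, 4, 5} → SUM(b.year)=5975

Omar | 3987 ; Owen | 5985 ; Priya | 5912 ; Mira | 5975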